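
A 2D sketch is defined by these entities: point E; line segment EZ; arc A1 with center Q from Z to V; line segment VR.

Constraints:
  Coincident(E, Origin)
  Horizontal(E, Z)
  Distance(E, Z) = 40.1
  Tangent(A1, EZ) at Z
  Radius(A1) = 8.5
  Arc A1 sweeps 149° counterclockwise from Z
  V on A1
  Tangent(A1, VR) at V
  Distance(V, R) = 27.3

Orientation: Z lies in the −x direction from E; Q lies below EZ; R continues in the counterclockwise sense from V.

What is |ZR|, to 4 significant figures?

35.39

On A1, Z sits at bearing 90° from Q; a 149° counterclockwise sweep puts V at bearing 239°, so V = Q + 8.5·(cos 239°, sin 239°) = (-44.48, -15.79). The tangent condition forces QV to be normal to VR, so VR runs along (−sin 239°, cos 239°); with |VR| = 27.3, R = (-21.08, -29.85). Then |ZR| = |R − Z| = 35.39.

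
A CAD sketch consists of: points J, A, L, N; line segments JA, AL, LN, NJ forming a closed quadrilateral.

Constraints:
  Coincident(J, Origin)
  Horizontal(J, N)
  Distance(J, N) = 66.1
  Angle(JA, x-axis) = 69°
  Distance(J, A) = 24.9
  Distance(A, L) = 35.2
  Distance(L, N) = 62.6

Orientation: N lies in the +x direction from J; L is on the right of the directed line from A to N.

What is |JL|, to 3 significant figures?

12.6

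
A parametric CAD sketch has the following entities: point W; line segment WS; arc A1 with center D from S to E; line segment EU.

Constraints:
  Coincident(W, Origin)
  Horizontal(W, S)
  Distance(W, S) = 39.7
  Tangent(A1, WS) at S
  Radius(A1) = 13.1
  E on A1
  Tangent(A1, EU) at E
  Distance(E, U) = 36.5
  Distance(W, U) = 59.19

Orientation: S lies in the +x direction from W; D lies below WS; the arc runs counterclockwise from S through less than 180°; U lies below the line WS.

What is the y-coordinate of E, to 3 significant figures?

-14.5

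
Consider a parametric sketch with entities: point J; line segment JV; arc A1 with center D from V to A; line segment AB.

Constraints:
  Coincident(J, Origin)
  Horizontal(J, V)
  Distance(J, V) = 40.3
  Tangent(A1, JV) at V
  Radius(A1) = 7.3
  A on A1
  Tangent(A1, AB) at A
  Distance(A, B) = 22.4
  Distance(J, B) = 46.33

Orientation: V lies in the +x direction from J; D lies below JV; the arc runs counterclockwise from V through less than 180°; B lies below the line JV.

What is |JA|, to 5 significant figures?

33.977

Checks: ∠(DV, VJ) = 90.00° ✓; |DV| = 7.300 ✓; |DA| = 7.300 ✓; ∠(DA, AB) = 90.00° ✓; |AB| = 22.40 ✓; |JB| = 46.33 ✓.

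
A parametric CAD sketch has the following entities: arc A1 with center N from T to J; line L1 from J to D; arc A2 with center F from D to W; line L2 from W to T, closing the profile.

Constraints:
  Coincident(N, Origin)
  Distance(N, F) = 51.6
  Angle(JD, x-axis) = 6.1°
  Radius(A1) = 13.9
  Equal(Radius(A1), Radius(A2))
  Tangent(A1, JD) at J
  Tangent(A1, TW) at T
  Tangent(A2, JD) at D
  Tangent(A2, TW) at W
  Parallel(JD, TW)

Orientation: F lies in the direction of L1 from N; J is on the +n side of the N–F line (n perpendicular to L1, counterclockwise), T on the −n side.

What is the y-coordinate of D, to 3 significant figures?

19.3

The slot axis is L1's direction at 6.1°, so u = (cos 6.1°, sin 6.1°) = (0.994, 0.106) and n = (−sin 6.1°, cos 6.1°) = (-0.106, 0.994). N is at the origin and F lies 51.6 along u from N, so F = 51.6·u = (51.3, 5.48). Tangency of A1 to both parallel lines with radius 13.9 puts J and T at N ± 13.9·n: J = (-1.48, 13.8), T = (1.48, -13.8). Equal radii place D and W the same way about F: D = F + 13.9·n = (49.8, 19.3), W = F − 13.9·n = (52.8, -8.34). So D.y = 19.3.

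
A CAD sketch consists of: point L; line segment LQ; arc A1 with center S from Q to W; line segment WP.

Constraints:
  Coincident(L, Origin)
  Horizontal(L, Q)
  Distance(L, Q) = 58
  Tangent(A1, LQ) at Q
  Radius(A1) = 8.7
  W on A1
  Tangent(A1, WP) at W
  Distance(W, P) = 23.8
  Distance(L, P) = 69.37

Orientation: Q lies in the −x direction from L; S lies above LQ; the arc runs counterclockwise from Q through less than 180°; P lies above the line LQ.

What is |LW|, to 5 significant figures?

51.695

L is at the origin; LQ is horizontal with |LQ| = 58.0 and Q on the −x side, so Q = (-58.000, 0.0000). The tangent condition forces SQ to be normal to LQ, so S = Q + (0, 8.7) = (-58.000, 8.7000). Since SW ⟂ WP (tangency), |SP| = √(8.7² + 23.8²) = 25.340 regardless of where W sits on A1. So P lies on both circle(L, 69.37) and circle(S, 25.340); the above-LQ intersection is P = (-60.514, 33.915). W is the foot of the tangent from P: W = (-50.165, 12.483).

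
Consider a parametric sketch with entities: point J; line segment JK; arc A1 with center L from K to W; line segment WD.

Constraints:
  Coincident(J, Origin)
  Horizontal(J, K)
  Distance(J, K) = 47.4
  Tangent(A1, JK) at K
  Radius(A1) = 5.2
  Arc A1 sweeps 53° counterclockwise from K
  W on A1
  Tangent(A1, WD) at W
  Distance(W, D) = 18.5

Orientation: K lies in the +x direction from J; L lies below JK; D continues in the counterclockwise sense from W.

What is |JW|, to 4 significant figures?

43.30

The tangent condition forces LK to be normal to JK, so L = K + (0, -5.2) = (47.40, -5.200). On A1, K sits at bearing 90° from L; a 53° counterclockwise sweep puts W at bearing 143°, so W = L + 5.2·(cos 143°, sin 143°) = (43.25, -2.071). Then |JW| = |W − J| = 43.30.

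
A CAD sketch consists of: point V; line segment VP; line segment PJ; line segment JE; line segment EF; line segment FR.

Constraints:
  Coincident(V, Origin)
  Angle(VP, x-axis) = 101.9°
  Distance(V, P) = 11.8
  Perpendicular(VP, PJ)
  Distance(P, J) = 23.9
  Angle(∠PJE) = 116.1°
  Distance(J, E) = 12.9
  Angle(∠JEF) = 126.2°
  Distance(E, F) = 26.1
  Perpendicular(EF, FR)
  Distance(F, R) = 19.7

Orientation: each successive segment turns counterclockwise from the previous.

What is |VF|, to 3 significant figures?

28.8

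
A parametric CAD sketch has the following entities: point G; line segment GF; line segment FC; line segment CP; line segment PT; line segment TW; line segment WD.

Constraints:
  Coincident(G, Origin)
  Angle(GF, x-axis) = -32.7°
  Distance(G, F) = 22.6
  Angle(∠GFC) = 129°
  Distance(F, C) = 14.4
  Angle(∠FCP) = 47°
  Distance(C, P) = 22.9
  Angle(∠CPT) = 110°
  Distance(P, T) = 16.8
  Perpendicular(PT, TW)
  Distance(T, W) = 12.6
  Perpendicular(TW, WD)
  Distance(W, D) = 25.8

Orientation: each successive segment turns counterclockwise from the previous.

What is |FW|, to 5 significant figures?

11.844

G is at the origin; GF runs at -32.7° with length 22.6, so F = (19.018, -12.209). ∠GFC = 129.0° gives FC at 18.300° from the x-axis; with |FC| = 14.4, C = (32.690, -7.6879). ∠FCP = 47.0° gives CP at 151.30° from the x-axis; with |CP| = 22.9, P = (12.603, 3.3092). ∠CPT = 110.0° gives PT at -138.70° from the x-axis; with |PT| = 16.8, T = (-0.018014, -7.7788). PT is perpendicular to TW, so TW runs at -48.700°; with |TW| = 12.6, W = (8.2980, -17.245). Then |FW| = |W − F| = 11.844.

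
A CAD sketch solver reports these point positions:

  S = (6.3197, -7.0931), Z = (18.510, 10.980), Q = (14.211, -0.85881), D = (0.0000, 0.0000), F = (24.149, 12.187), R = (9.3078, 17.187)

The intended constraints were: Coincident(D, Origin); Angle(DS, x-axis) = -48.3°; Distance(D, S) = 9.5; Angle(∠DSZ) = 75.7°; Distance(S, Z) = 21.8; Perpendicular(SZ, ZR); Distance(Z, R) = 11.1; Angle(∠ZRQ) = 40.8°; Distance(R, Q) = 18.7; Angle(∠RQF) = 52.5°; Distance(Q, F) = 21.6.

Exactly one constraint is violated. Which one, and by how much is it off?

Distance(Q, F) = 21.6 — off by 5.20.

D = (0.00, 0.00) ✓; DS at -48.30° ✓; |DS| = 9.500 ✓; ∠DSZ = 75.70° ✓; |SZ| = 21.80 ✓; ∠(SZ, ZR) = 90.00° ✓; |ZR| = 11.10 ✓; ∠ZRQ = 40.80° ✓; |RQ| = 18.70 ✓; ∠RQF = 52.50° ✓; |QF| = 16.40 ✗.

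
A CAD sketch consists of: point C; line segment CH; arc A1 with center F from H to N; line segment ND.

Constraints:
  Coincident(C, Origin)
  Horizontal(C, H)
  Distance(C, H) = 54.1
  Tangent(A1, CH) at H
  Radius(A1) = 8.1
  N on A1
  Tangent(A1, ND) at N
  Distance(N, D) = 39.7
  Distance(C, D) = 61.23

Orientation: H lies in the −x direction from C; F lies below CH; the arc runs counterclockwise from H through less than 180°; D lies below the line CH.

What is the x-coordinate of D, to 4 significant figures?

-40.22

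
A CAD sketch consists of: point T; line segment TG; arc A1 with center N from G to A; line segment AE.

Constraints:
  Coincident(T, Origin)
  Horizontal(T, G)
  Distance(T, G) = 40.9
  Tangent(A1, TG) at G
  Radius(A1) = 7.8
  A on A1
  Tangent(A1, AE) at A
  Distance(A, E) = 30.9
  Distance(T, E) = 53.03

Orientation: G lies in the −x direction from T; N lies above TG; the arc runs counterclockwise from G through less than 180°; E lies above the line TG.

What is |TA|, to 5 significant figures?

34.186

Checks: ∠(NG, GT) = 90.00° ✓; |NG| = 7.800 ✓; |NA| = 7.800 ✓; ∠(NA, AE) = 90.00° ✓; |AE| = 30.90 ✓; |TE| = 53.03 ✓.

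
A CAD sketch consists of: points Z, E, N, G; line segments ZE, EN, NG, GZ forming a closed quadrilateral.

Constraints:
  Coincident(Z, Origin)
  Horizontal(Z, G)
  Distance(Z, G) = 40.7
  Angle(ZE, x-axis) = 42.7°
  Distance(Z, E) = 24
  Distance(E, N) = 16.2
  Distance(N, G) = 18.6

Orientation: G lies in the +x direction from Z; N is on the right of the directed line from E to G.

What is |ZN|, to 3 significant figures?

22.1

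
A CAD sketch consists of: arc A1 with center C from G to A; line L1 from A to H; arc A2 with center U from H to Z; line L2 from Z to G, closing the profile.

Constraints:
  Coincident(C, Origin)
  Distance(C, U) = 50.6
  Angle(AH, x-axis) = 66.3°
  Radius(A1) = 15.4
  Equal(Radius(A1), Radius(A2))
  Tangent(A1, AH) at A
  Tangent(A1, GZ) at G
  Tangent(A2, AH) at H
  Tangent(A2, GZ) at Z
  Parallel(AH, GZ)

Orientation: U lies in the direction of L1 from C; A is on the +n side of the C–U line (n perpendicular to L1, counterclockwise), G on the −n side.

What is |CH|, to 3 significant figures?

52.9

The slot axis is L1's direction at 66.3°, so u = (cos 66.3°, sin 66.3°) = (0.402, 0.916) and n = (−sin 66.3°, cos 66.3°) = (-0.916, 0.402). C is at the origin and U lies 50.6 along u from C, so U = 50.6·u = (20.3, 46.3). Tangency of A1 to both parallel lines with radius 15.4 puts A and G at C ± 15.4·n: A = (-14.1, 6.19), G = (14.1, -6.19). Equal radii place H and Z the same way about U: H = U + 15.4·n = (6.24, 52.5), Z = U − 15.4·n = (34.4, 40.1). Then |CH| = |H − C| = 52.9.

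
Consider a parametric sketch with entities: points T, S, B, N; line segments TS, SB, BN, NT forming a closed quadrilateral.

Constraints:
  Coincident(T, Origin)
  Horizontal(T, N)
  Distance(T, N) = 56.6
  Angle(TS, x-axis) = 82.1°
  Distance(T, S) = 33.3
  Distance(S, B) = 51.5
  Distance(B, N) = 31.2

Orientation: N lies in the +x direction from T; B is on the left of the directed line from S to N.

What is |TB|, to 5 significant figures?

64.143

T is at the origin; TN is horizontal with |TN| = 56.6 and N in +x, so N = (56.6, 0). TS runs at 82.1° with |TS| = 33.3, so S = (4.5769, 32.984). B is determined by |SB| = 51.5 and |BN| = 31.2 together: it lies at the intersection of circle(S, 51.5) and circle(N, 31.2). With |SN| = 61.598, the foot of the radical line on SN is 44.426 from S and the perpendicular offset is √(51.5² − 44.426²) = 26.049. Taking the left-of-SN solution: B = (56.046, 31.195).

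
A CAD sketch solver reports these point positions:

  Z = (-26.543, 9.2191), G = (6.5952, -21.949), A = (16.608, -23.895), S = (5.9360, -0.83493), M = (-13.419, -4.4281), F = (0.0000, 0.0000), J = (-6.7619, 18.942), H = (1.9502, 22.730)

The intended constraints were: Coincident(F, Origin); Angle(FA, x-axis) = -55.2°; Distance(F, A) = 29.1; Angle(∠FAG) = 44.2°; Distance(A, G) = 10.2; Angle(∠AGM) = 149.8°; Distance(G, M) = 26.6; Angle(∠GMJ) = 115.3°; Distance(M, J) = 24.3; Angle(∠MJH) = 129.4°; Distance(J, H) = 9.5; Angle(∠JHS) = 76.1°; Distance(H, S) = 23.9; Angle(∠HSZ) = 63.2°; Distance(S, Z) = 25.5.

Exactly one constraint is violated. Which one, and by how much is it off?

Distance(S, Z) = 25.5 — off by 8.50.

F = (0.00, 0.00) ✓; FA at -55.20° ✓; |FA| = 29.10 ✓; ∠FAG = 44.20° ✓; |AG| = 10.20 ✓; ∠AGM = 149.8° ✓; |GM| = 26.60 ✓; ∠GMJ = 115.3° ✓; |MJ| = 24.30 ✓; ∠MJH = 129.4° ✓; |JH| = 9.500 ✓; ∠JHS = 76.10° ✓; |HS| = 23.90 ✓; ∠HSZ = 63.20° ✓; |SZ| = 34.00 ✗.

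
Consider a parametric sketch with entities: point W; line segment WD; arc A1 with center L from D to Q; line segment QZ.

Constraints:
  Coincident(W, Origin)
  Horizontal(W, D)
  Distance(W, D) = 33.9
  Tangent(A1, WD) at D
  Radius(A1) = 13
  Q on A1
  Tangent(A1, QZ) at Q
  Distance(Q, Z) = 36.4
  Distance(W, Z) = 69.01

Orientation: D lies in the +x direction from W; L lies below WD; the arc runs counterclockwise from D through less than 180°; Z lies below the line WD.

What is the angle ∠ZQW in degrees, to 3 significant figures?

175°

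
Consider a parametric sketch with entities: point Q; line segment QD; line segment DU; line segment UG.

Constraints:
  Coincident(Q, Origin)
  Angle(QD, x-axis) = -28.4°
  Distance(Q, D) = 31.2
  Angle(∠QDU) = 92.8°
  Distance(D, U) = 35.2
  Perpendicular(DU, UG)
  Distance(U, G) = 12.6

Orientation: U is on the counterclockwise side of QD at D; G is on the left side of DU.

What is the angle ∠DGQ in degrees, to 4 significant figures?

46.51°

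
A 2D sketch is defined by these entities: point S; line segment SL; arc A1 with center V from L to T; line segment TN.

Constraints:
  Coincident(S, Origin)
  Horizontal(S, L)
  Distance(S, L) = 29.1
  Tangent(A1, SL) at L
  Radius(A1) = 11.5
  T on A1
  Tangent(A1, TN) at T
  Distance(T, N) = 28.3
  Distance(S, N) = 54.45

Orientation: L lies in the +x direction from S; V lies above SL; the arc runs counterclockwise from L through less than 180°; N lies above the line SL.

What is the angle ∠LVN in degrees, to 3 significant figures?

168°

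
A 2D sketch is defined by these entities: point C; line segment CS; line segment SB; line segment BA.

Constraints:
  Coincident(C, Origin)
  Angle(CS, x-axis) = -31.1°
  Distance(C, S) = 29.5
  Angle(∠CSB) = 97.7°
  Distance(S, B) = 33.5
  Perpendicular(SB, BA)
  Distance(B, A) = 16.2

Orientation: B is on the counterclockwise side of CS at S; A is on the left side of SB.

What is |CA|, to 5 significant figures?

39.656

C is at the origin; CS runs at -31.1° with length 29.5, so S = 29.5·(cos -31.1°, sin -31.1°) = (25.260, -15.238). ∠CSB = 97.7°, so SB runs at -31.1° + (180° − 97.7°) = 51.200° from the x-axis; with |SB| = 33.5, B = S + 33.5·(cos 51.200°, sin 51.200°) = (46.251, 10.870). The perpendicularity gives BA at right angles to SB; with |BA| = 16.2 on the left of SB, A = B + 16.2·(-0.77934, 0.62660) = (33.626, 21.021). Then |CA| = |A − C| = 39.656.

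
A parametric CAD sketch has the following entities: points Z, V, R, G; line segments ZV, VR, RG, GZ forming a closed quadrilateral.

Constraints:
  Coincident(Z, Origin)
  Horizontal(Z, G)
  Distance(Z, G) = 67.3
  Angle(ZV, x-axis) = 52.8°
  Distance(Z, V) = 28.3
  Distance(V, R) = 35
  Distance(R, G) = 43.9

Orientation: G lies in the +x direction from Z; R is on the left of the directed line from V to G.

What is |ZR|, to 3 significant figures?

61.9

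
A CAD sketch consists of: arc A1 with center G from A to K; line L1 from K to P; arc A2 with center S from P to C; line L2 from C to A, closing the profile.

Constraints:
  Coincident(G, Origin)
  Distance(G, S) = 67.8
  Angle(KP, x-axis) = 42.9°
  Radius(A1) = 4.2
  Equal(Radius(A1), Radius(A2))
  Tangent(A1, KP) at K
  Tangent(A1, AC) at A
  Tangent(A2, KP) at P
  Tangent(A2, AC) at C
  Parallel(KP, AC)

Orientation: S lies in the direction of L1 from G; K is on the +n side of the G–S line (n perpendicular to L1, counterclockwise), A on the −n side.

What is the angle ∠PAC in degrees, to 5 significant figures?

7.0626°

Tangency of A1 to both parallel lines with radius 4.2 puts K and A at G ± 4.2·n: K = (-2.8590, 3.0767), A = (2.8590, -3.0767). Equal radii place P and C the same way about S: P = S + 4.2·n = (46.807, 49.230), C = S − 4.2·n = (52.525, 43.076). Then cos ∠PAC = AP·AC / (|AP||AC|), giving 7.0626°.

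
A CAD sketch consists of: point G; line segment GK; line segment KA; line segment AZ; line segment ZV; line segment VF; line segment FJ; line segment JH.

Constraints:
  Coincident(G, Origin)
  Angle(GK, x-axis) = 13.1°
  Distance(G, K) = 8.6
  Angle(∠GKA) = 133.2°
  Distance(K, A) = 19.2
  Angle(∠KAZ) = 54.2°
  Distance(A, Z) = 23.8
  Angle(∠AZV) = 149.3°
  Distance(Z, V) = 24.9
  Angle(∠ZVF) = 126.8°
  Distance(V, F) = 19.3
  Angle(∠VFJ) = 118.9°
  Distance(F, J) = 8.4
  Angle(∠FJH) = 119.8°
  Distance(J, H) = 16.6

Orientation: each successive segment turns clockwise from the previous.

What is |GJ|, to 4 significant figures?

28.76

∠ZVF = 126.8° gives VF at 116.6° from the x-axis; with |VF| = 19.3, F = (-31.09, 4.628). ∠VFJ = 118.9° gives FJ at 55.50° from the x-axis; with |FJ| = 8.4, J = (-26.33, 11.55). Then |GJ| = |J − G| = 28.76.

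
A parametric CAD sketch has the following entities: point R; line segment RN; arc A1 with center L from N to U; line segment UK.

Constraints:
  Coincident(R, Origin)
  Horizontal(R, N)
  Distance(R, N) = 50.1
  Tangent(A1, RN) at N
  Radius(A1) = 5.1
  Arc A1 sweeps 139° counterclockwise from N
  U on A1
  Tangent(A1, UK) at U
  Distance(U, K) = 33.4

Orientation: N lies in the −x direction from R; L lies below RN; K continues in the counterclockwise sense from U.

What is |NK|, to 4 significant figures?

37.82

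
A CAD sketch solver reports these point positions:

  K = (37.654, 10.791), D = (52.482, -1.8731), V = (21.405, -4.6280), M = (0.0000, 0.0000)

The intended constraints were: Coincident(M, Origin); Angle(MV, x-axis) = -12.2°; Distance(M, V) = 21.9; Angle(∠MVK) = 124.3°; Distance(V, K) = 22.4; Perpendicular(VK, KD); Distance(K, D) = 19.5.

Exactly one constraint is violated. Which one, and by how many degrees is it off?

Perpendicular(VK, KD) — off by 6.00°.

M = (0.00, 0.00) ✓; MV at -12.20° ✓; |MV| = 21.90 ✓; ∠MVK = 124.3° ✓; |VK| = 22.40 ✓; ∠(VK, KD) = 84.00° ✗; |KD| = 19.50 ✓.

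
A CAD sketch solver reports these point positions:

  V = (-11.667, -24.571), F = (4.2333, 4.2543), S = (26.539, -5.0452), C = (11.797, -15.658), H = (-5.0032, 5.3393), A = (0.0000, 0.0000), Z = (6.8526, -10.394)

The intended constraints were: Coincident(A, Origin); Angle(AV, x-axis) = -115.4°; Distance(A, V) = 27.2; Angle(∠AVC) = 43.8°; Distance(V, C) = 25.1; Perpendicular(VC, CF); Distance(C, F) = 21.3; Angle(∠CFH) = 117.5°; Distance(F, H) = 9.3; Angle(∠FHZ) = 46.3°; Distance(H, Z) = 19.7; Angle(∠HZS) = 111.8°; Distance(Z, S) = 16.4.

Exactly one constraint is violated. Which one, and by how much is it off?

Distance(Z, S) = 16.4 — off by 4.00.

A = (0.00, 0.00) ✓; AV at -115.4° ✓; |AV| = 27.20 ✓; ∠AVC = 43.80° ✓; |VC| = 25.10 ✓; ∠(VC, CF) = 90.00° ✓; |CF| = 21.30 ✓; ∠CFH = 117.5° ✓; |FH| = 9.300 ✓; ∠FHZ = 46.30° ✓; |HZ| = 19.70 ✓; ∠HZS = 111.8° ✓; |ZS| = 20.40 ✗.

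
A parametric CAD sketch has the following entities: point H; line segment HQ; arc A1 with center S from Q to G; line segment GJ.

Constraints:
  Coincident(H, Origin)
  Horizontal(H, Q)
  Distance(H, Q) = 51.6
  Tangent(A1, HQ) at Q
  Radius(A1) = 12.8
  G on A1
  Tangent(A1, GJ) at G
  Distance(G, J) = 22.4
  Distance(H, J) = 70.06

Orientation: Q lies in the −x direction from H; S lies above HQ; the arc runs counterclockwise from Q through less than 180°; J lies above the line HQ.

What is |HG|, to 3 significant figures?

48.2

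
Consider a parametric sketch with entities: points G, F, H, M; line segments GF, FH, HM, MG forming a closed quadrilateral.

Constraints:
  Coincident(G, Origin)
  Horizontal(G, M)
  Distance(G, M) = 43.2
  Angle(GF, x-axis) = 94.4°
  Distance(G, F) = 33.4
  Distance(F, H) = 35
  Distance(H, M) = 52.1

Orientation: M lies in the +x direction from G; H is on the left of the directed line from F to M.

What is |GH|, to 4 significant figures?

57.35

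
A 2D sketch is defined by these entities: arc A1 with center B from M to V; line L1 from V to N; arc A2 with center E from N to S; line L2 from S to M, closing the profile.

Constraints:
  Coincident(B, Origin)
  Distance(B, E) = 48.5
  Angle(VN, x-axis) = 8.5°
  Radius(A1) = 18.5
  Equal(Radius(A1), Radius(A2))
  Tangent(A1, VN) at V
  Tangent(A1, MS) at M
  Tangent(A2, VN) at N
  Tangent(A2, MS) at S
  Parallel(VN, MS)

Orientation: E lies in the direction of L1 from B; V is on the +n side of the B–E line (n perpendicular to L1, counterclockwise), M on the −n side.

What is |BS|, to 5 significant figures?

51.909

The slot axis is L1's direction at 8.5°, so u = (cos 8.5°, sin 8.5°) = (0.98902, 0.14781) and n = (−sin 8.5°, cos 8.5°) = (-0.14781, 0.98902). B is at the origin and E lies 48.5 along u from B, so E = 48.5·u = (47.967, 7.1688). Tangency of A1 to both parallel lines with radius 18.5 puts V and M at B ± 18.5·n: V = (-2.7345, 18.297), M = (2.7345, -18.297). Equal radii place N and S the same way about E: N = E + 18.5·n = (45.233, 25.466), S = E − 18.5·n = (50.702, -11.128). Then |BS| = |S − B| = 51.909.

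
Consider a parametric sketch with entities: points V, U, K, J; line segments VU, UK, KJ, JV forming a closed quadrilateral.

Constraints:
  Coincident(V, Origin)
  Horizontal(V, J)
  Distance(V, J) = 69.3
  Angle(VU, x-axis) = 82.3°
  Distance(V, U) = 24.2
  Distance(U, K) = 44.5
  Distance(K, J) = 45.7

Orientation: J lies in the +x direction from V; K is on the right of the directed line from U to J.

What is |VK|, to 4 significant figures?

29.59

Checks: |UK| = 44.50 ✓; |KJ| = 45.70 ✓.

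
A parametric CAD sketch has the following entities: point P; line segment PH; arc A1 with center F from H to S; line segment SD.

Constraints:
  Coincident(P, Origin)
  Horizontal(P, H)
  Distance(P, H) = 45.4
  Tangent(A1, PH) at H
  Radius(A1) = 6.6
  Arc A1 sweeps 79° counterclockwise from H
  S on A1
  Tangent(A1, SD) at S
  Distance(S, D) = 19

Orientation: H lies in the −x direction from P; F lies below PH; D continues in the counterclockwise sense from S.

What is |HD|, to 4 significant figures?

26.03

P is at the origin; PH is horizontal with |PH| = 45.4 and H on the −x side, so H = (-45.40, 0.000). A1 meets PH tangentially, so FH is at right angles to PH, so F = H + (0, -6.6) = (-45.40, -6.600). On A1, H sits at bearing 90° from F; a 79° counterclockwise sweep puts S at bearing 169°, so S = F + 6.6·(cos 169°, sin 169°) = (-51.88, -5.341). Since A1 is tangent to SD there, FS ⟂ SD, so SD runs along (−sin 169°, cos 169°); with |SD| = 19.0, D = (-55.50, -23.99). Then |HD| = |D − H| = 26.03.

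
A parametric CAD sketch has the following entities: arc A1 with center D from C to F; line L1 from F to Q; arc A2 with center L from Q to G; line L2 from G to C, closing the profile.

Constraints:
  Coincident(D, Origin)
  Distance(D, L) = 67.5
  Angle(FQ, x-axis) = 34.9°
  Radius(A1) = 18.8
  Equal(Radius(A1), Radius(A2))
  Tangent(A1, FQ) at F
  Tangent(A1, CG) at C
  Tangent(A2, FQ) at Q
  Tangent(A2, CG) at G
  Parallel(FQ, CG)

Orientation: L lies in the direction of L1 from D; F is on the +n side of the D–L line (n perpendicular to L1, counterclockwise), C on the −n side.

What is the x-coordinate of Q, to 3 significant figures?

44.6

The slot axis is L1's direction at 34.9°, so u = (cos 34.9°, sin 34.9°) = (0.820, 0.572) and n = (−sin 34.9°, cos 34.9°) = (-0.572, 0.820). D is at the origin and L lies 67.5 along u from D, so L = 67.5·u = (55.4, 38.6). Tangency of A1 to both parallel lines with radius 18.8 puts F and C at D ± 18.8·n: F = (-10.8, 15.4), C = (10.8, -15.4). Equal radii place Q and G the same way about L: Q = L + 18.8·n = (44.6, 54.0), G = L − 18.8·n = (66.1, 23.2). So Q.x = 44.6.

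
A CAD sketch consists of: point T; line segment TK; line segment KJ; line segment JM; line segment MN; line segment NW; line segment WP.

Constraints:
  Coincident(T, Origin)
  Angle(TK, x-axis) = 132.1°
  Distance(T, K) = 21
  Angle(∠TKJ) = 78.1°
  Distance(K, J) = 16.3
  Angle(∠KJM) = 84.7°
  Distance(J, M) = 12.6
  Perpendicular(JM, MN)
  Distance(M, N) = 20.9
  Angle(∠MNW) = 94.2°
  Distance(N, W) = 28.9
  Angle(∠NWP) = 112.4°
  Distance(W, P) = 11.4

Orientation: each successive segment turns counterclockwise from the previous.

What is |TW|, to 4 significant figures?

39.96

T is at the origin; TK runs at 132.1° with length 21.0, so K = (-14.08, 15.58). ∠TKJ = 78.1° gives KJ at -126.0° from the x-axis; with |KJ| = 16.3, J = (-23.66, 2.395). ∠KJM = 84.7° gives JM at -30.70° from the x-axis; with |JM| = 12.6, M = (-12.83, -4.038). The perpendicularity gives MN at right angles to JM, so MN runs at 59.30°; with |MN| = 20.9, N = (-2.155, 13.93). ∠MNW = 94.2° gives NW at 145.1° from the x-axis; with |NW| = 28.9, W = (-25.86, 30.47). Then |TW| = |W − T| = 39.96.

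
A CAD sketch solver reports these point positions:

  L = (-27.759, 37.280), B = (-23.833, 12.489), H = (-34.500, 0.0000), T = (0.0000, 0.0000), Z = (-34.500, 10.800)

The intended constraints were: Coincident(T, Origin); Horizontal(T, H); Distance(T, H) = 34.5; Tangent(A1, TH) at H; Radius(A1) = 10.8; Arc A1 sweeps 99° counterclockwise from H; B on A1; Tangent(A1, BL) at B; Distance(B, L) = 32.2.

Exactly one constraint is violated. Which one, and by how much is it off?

Distance(B, L) = 32.2 — off by 7.10.

T = (0.00, 0.00) ✓; T.y = 0.00, H.y = 0.00 ✓; |TH| = 34.50 ✓; ∠(ZH, HT) = 90.00° ✓; |ZH| = 10.80 ✓; bearing(Z→B) − bearing(Z→H) = 99.00° ✓; |ZB| = 10.80 ✓; ∠(ZB, BL) = 90.00° ✓; |BL| = 25.10 ✗.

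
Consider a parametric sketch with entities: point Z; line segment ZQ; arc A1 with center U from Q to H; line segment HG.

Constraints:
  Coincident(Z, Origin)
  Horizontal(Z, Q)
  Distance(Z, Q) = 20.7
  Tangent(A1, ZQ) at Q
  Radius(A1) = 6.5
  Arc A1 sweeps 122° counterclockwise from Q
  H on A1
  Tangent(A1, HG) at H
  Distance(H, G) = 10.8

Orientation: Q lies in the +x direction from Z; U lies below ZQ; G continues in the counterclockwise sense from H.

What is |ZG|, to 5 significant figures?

28.323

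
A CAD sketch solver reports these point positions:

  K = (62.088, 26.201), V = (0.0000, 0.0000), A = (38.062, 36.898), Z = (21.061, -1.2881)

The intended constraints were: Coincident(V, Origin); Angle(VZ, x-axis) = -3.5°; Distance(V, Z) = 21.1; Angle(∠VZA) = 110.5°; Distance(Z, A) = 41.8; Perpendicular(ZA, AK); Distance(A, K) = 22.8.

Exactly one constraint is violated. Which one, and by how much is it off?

Distance(A, K) = 22.8 — off by 3.50.

V = (0.00, 0.00) ✓; VZ at -3.500° ✓; |VZ| = 21.10 ✓; ∠VZA = 110.5° ✓; |ZA| = 41.80 ✓; ∠(ZA, AK) = 90.00° ✓; |AK| = 26.30 ✗.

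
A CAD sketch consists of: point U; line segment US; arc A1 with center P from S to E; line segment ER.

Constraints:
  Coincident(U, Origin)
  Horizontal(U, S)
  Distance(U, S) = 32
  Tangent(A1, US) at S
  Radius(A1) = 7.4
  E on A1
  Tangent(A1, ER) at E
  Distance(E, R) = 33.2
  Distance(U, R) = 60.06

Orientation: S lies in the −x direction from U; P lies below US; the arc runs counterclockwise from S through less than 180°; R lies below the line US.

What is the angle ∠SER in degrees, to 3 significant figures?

141°

U is at the origin; U and S share the same y with |US| = 32.0 and S on the −x side, so S = (-32.0, 0.00). A1 meets US tangentially, so PS is at right angles to US, so P = S + (0, -7.4) = (-32.0, -7.40). Since PE ⟂ ER (tangency), |PR| = √(7.4² + 33.2²) = 34.0 regardless of where E sits on A1. So R lies on both circle(U, 60.06) and circle(P, 34.0); the below-US intersection is R = (-46.3, -38.3). E is the foot of the tangent from R: E = (-39.2, -5.83).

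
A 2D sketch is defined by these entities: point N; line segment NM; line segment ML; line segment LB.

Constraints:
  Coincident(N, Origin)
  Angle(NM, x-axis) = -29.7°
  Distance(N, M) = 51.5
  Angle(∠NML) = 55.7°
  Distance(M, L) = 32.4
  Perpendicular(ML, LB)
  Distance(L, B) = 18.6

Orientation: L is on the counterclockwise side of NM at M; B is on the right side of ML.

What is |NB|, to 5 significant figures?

61.237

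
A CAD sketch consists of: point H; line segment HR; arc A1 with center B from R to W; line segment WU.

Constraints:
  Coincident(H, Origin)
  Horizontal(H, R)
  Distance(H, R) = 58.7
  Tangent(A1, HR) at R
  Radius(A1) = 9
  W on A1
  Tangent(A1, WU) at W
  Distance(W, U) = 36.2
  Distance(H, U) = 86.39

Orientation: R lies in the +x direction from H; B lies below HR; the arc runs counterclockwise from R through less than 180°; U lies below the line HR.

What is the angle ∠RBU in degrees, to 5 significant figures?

153.66°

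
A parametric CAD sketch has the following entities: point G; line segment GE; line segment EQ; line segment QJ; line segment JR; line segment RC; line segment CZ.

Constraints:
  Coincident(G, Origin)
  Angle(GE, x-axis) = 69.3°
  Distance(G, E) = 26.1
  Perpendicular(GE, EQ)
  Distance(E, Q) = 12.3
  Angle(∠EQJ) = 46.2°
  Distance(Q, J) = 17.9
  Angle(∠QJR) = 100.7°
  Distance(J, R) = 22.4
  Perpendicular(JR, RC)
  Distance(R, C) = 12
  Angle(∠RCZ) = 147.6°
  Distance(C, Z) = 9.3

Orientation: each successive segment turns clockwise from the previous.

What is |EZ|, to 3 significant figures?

13.8

G is at the origin; GE runs at 69.3° with length 26.1, so E = (9.23, 24.4). GE is perpendicular to EQ, so EQ runs at -20.7°; with |EQ| = 12.3, Q = (20.7, 20.1). ∠EQJ = 46.2° gives QJ at -154° from the x-axis; with |QJ| = 17.9, J = (4.58, 12.4). ∠QJR = 100.7° gives JR at 126° from the x-axis; with |JR| = 22.4, R = (-8.65, 30.4). JR is perpendicular to RC, so RC runs at 36.2°; with |RC| = 12.0, C = (1.03, 37.5). ∠RCZ = 147.6° gives CZ at 3.80° from the x-axis; with |CZ| = 9.3, Z = (10.3, 38.1). Then |EZ| = |Z − E| = 13.8.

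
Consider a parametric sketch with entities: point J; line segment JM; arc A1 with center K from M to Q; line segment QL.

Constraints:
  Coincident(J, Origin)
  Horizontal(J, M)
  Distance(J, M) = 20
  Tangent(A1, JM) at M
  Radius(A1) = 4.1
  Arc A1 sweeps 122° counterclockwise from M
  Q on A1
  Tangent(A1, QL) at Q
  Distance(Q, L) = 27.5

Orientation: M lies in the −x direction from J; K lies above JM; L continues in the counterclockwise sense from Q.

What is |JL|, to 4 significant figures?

42.93

On A1, M sits at bearing -90° from K; a 122° counterclockwise sweep puts Q at bearing 32°, so Q = K + 4.1·(cos 32°, sin 32°) = (-16.52, 6.273). The tangent condition forces KQ to be normal to QL, so QL runs along (−sin 32°, cos 32°); with |QL| = 27.5, L = (-31.10, 29.59). Then |JL| = |L − J| = 42.93.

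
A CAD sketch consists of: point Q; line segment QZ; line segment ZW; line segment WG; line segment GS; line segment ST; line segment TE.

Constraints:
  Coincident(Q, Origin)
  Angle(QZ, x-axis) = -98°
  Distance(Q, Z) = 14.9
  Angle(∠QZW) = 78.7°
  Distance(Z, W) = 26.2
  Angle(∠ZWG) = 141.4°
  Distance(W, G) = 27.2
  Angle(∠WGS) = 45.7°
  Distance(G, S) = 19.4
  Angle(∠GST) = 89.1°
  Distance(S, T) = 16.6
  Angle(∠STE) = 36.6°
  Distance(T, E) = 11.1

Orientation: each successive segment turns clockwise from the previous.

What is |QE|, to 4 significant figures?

31.24

Q is at the origin; QZ runs at -98.0° with length 14.9, so Z = (-2.074, -14.75). ∠QZW = 78.7° gives ZW at 160.7° from the x-axis; with |ZW| = 26.2, W = (-26.80, -6.096). ∠ZWG = 141.4° gives WG at 122.1° from the x-axis; with |WG| = 27.2, G = (-41.26, 16.95). ∠WGS = 45.7° gives GS at -12.20° from the x-axis; with |GS| = 19.4, S = (-22.29, 12.85). ∠GST = 89.1° gives ST at -103.1° from the x-axis; with |ST| = 16.6, T = (-26.06, -3.322). ∠STE = 36.6° gives TE at 113.5° from the x-axis; with |TE| = 11.1, E = (-30.48, 6.858). Then |QE| = |E − Q| = 31.24.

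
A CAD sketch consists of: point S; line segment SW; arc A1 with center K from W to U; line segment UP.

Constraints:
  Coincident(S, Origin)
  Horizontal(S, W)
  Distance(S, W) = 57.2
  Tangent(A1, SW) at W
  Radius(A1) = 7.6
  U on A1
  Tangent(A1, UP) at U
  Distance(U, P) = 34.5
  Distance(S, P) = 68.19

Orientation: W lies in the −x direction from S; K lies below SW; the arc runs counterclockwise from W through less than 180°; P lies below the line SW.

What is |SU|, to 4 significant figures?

65.17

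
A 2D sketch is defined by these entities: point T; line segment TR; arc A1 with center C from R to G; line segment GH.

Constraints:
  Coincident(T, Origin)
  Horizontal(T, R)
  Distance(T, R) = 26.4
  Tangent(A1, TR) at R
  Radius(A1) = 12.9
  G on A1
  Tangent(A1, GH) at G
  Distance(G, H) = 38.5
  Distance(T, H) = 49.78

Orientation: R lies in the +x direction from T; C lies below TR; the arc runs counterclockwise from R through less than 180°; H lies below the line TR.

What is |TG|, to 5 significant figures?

17.539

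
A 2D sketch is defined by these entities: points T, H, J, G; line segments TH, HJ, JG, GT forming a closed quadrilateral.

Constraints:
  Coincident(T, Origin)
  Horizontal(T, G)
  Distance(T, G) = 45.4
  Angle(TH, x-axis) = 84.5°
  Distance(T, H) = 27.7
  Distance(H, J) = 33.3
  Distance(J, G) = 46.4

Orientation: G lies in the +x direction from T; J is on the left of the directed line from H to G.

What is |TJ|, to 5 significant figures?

54.309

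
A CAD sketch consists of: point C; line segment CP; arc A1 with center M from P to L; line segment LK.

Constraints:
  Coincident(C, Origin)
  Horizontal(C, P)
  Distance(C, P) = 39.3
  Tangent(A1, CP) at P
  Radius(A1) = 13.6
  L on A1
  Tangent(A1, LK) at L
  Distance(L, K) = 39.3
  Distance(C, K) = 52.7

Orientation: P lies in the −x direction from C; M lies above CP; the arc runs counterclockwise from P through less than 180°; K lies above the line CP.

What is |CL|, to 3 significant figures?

28.2

Checks: |ML| = 13.60 ✓; ∠(ML, LK) = 90.00° ✓; |LK| = 39.30 ✓; |CK| = 52.70 ✓.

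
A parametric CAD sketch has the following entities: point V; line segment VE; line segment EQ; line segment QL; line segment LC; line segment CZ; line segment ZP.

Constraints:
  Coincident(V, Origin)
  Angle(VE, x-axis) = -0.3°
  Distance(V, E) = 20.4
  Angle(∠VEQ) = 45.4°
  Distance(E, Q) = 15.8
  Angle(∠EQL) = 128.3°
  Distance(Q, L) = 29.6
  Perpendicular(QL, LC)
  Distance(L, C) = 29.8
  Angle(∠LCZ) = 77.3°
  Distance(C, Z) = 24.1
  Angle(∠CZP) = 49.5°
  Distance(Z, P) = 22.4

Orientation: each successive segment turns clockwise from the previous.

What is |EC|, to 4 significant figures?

43.06

V is at the origin; VE runs at -0.3° with length 20.4, so E = (20.40, -0.1068). ∠VEQ = 45.4° gives EQ at -134.9° from the x-axis; with |EQ| = 15.8, Q = (9.247, -11.30). ∠EQL = 128.3° gives QL at 173.4° from the x-axis; with |QL| = 29.6, L = (-20.16, -7.896). QL is perpendicular to LC, so LC runs at 83.40°; with |LC| = 29.8, C = (-16.73, 21.71). Then |EC| = |C − E| = 43.06.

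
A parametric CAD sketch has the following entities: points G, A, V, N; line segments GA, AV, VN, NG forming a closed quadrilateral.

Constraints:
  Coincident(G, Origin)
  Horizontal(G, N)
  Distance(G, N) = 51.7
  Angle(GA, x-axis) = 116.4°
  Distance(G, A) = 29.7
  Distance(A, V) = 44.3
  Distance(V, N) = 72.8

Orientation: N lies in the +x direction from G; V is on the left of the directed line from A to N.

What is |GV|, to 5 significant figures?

63.411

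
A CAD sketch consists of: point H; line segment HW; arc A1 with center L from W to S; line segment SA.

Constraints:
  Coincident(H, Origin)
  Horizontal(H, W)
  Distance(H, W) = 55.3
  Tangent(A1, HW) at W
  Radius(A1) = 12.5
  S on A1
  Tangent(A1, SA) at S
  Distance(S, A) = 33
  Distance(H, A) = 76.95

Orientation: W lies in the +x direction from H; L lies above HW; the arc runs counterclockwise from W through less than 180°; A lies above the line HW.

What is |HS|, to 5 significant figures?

69.194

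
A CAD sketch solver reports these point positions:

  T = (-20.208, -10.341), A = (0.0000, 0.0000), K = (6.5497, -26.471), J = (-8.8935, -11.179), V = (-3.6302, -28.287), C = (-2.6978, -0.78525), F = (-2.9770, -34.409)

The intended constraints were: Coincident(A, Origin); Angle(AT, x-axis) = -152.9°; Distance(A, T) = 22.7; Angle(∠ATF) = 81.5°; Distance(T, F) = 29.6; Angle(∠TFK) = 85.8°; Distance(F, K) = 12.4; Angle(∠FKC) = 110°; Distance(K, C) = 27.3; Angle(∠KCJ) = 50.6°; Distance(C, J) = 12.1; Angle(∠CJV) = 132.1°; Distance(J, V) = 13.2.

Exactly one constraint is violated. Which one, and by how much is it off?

Distance(J, V) = 13.2 — off by 4.70.

A = (0.00, 0.00) ✓; AT at -152.9° ✓; |AT| = 22.70 ✓; ∠ATF = 81.50° ✓; |TF| = 29.60 ✓; ∠TFK = 85.80° ✓; |FK| = 12.40 ✓; ∠FKC = 110.0° ✓; |KC| = 27.30 ✓; ∠KCJ = 50.60° ✓; |CJ| = 12.10 ✓; ∠CJV = 132.1° ✓; |JV| = 17.90 ✗.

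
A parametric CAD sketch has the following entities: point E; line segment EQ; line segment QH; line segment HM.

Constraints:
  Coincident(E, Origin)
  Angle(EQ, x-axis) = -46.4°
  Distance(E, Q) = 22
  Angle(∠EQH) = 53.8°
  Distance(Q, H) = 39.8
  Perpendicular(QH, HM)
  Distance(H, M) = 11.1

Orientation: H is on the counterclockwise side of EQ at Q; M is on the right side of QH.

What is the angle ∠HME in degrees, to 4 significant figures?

42.89°

∠EQH = 53.8°, so QH runs at -46.4° + (180° − 53.8°) = 79.80° from the x-axis; with |QH| = 39.8, H = Q + 39.8·(cos 79.80°, sin 79.80°) = (22.22, 23.24). The perpendicularity gives HM at right angles to QH; with |HM| = 11.1 on the right of QH, M = H + 11.1·(0.9842, -0.1771) = (33.14, 21.27). Then cos ∠HME = MH·ME / (|MH||ME|), giving 42.89°.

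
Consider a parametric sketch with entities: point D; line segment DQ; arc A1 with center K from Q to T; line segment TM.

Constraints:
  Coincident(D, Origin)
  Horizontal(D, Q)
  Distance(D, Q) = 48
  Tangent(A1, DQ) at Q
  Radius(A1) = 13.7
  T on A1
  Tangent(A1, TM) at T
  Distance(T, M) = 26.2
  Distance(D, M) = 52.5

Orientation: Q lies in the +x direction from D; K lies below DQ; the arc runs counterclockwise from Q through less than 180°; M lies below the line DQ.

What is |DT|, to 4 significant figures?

36.91

D is at the origin; DQ is horizontal with |DQ| = 48.0 and Q on the +x side, so Q = (48.00, 0.000). Tangency of A1 to DQ means the radius KQ is perpendicular to DQ, so K = Q + (0, -13.7) = (48.00, -13.70). Since KT ⟂ TM (tangency), |KM| = √(13.7² + 26.2²) = 29.57 regardless of where T sits on A1. So M lies on both circle(D, 52.5) and circle(K, 29.57); the below-DQ intersection is M = (34.19, -39.84). T is the foot of the tangent from M: T = (34.30, -13.64).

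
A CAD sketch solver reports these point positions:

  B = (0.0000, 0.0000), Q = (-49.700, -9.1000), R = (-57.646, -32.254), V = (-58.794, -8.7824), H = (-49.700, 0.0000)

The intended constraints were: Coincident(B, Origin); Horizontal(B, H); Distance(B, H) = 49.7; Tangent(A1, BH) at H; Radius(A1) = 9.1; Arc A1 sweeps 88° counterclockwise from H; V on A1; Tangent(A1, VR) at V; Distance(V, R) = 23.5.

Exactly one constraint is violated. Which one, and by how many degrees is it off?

Tangent(A1, VR) at V — off by 4.80°.

B = (0.00, 0.00) ✓; B.y = 0.00, H.y = 0.00 ✓; |BH| = 49.70 ✓; ∠(QH, HB) = 90.00° ✓; |QH| = 9.100 ✓; bearing(Q→V) − bearing(Q→H) = 88.00° ✓; |QV| = 9.100 ✓; ∠(QV, VR) = 85.20° ✗; |VR| = 23.50 ✓.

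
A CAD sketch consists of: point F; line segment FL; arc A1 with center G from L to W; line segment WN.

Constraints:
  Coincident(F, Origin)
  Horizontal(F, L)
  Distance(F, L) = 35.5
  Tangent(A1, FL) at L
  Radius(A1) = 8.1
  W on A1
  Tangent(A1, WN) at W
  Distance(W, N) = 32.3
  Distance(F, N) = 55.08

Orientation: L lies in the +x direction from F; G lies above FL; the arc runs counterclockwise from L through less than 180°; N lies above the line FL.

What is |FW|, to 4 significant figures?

44.51

Checks: |GW| = 8.100 ✓; ∠(GW, WN) = 90.00° ✓; |WN| = 32.30 ✓; |FN| = 55.08 ✓.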